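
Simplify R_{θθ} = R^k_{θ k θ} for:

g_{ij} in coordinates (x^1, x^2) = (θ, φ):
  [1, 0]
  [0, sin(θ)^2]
Non-zero Christoffel symbols (Γ^k_{ij} = Γ^k_{ji}):
Γ^θ_{φ φ} = -sin(2*θ)/2
Γ^φ_{θ φ} = 1/tan(θ)
R^θ_{θ θ θ} = 0 (a repeated index in an antisymmetric pair)
R^φ_{θ φ θ} = ∂_φ Γ^φ_{θ θ} - ∂_θ Γ^φ_{θ φ} + Γ^φ_{φ m} Γ^m_{θ θ} - Γ^φ_{θ m} Γ^m_{θ φ}
  = (0) - (-1/sin(θ)^2) + (0) - (1/tan(θ)^2) = 1
R_{θθ} = R^θ_{θ θ θ} + R^φ_{θ φ θ} = (0) + (1) = 1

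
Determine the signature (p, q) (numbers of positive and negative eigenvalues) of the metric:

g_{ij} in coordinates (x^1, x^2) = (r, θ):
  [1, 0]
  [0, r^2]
The metric is diagonal, so its eigenvalues are the diagonal entries: 1, r^2 (at a generic point, where coordinate-dependent entries are positive).
2 positive, 0 negative.
(2, 0) - Riemannian (positive definite)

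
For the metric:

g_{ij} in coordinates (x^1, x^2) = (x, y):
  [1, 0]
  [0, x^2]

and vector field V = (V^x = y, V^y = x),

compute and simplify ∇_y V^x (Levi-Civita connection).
Non-zero Christoffel symbols:
Γ^x_{y y} = -x
Γ^y_{x y} = 1/x
∇_y V^x = ∂_y V^x + Γ^x_{y j} V^j
  = (1) + (0)(y) + (-x)(x)
  = 1 - x^2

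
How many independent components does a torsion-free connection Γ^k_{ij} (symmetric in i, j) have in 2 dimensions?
Γ^k_{ij} has n choices for the upper index and n(n+1)/2 independent symmetric lower index pairs.
Total = 2 × 2×3/2 = 2 × 3 = 6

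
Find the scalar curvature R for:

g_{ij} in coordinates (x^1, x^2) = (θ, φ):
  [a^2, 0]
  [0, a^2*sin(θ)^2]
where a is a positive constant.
Non-zero Christoffel symbols (Γ^k_{ij} = Γ^k_{ji}):
Γ^θ_{φ φ} = -sin(2*θ)/2
Γ^φ_{θ φ} = 1/tan(θ)
Ricci tensor (R_{ij} = R^k_{ikj}): R_{θθ} = 1, R_{θφ} = 0, R_{φφ} = sin(θ)^2
Inverse metric: g^{θθ} = 1/a^2, g^{φφ} = 1/(a^2*sin(θ)^2)
R = g^{ij} R_{ij} = (1/a^2)(1) + (1/(a^2*sin(θ)^2))(sin(θ)^2) = 2/a^2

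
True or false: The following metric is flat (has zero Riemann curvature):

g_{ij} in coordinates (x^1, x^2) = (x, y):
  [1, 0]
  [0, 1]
All metric components are constant, so every Christoffel symbol vanishes and R^i_{jkl} = 0.
True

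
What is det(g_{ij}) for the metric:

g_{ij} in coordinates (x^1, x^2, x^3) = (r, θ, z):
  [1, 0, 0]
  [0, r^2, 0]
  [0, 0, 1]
Diagonal metric: det(g) = g_{11}·g_{22}·g_{33}
= (1)·(r^2)·(1)
det(g) = r^2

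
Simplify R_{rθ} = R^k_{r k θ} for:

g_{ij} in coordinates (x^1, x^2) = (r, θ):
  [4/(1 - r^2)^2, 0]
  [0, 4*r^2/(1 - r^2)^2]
Non-zero Christoffel symbols (Γ^k_{ij} = Γ^k_{ji}):
Γ^r_{r r} = 2*r/(1 - r^2)
Γ^r_{θ θ} = (r^3 + r)/(r^2 - 1)
Γ^θ_{r θ} = (-r^2 - 1)/(r^3 - r)
R^r_{r r θ} = 0 (a repeated index in an antisymmetric pair)
R^θ_{r θ θ} = 0 (a repeated index in an antisymmetric pair)
R_{rθ} = R^r_{r r θ} + R^θ_{r θ θ} = (0) + (0) = 0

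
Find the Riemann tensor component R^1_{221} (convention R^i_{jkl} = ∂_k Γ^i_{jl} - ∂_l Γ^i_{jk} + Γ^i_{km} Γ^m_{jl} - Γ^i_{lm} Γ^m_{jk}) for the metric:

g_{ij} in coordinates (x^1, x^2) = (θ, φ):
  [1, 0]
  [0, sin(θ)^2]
Non-zero Christoffel symbols (Γ^k_{ij} = Γ^k_{ji}):
Γ^θ_{φ φ} = -sin(2*θ)/2
Γ^φ_{θ φ} = 1/tan(θ)
R^θ_{φ φ θ} = ∂_φ Γ^θ_{φ θ} - ∂_θ Γ^θ_{φ φ} + Γ^θ_{φ m} Γ^m_{φ θ} - Γ^θ_{θ m} Γ^m_{φ φ}
  = (0) - (-cos(2*θ)) + (-cos(θ)^2) - (0) = -sin(θ)^2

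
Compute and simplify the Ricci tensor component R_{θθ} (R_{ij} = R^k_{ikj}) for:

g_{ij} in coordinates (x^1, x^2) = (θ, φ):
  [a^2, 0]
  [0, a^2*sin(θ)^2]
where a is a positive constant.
Non-zero Christoffel symbols (Γ^k_{ij} = Γ^k_{ji}):
Γ^θ_{φ φ} = -sin(2*θ)/2
Γ^φ_{θ φ} = 1/tan(θ)
R^θ_{θ θ θ} = 0 (a repeated index in an antisymmetric pair)
R^φ_{θ φ θ} = ∂_φ Γ^φ_{θ θ} - ∂_θ Γ^φ_{θ φ} + Γ^φ_{φ m} Γ^m_{θ θ} - Γ^φ_{θ m} Γ^m_{θ φ}
  = (0) - (-1/sin(θ)^2) + (0) - (1/tan(θ)^2) = 1
R_{θθ} = R^θ_{θ θ θ} + R^φ_{θ φ θ} = (0) + (1) = 1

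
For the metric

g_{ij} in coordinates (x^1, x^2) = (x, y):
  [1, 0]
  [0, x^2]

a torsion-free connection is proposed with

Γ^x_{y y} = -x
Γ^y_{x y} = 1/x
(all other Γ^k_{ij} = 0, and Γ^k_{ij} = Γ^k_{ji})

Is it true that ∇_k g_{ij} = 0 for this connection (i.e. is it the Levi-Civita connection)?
Using ∇_k g_{ij} = ∂_k g_{ij} - Γ^m_{ki} g_{mj} - Γ^m_{kj} g_{im}:
e.g. ∇_x g_{yy} = (2*x) - (x) - (x) = 0
Every component ∇_k g_{ij} vanishes: the connection is metric compatible.
Yes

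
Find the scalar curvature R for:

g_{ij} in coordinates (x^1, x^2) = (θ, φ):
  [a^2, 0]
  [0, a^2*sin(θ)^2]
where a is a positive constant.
Non-zero Christoffel symbols (Γ^k_{ij} = Γ^k_{ji}):
Γ^θ_{φ φ} = -sin(2*θ)/2
Γ^φ_{θ φ} = 1/tan(θ)
Ricci tensor (R_{ij} = R^k_{ikj}): R_{θθ} = 1, R_{θφ} = 0, R_{φφ} = sin(θ)^2
Inverse metric: g^{θθ} = 1/a^2, g^{φφ} = 1/(a^2*sin(θ)^2)
R = g^{ij} R_{ij} = (1/a^2)(1) + (1/(a^2*sin(θ)^2))(sin(θ)^2) = 2/a^2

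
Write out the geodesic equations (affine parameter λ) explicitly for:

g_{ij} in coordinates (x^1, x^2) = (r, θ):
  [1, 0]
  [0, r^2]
Geodesic equation: d^2x^k/dλ^2 + Γ^k_{ij} (dx^i/dλ)(dx^j/dλ) = 0.
Non-zero Christoffel symbols:
Γ^r_{θ θ} = -r
Γ^θ_{r θ} = 1/r
Substituting (the symmetric pair Γ^k_{ij}, Γ^k_{ji} combines into a factor 2):
d^2r/dλ^2 - r (dθ/dλ)^2 = 0
d^2θ/dλ^2 + (2/r) (dr/dλ)(dθ/dλ) = 0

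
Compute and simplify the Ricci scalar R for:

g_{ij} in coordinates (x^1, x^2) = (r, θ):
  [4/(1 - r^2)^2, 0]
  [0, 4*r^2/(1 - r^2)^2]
Non-zero Christoffel symbols (Γ^k_{ij} = Γ^k_{ji}):
Γ^r_{r r} = 2*r/(1 - r^2)
Γ^r_{θ θ} = (r^3 + r)/(r^2 - 1)
Γ^θ_{r θ} = (-r^2 - 1)/(r^3 - r)
Ricci tensor (R_{ij} = R^k_{ikj}): R_{rr} = -4/(r^2 - 1)^2, R_{rθ} = 0, R_{θθ} = -4*r^2/(r^2 - 1)^2
Inverse metric: g^{rr} = (1 - r^2)^2/4, g^{θθ} = (1 - r^2)^2/(4*r^2)
R = g^{ij} R_{ij} = ((1 - r^2)^2/4)(-4/(r^2 - 1)^2) + ((1 - r^2)^2/(4*r^2))(-4*r^2/(r^2 - 1)^2) = -2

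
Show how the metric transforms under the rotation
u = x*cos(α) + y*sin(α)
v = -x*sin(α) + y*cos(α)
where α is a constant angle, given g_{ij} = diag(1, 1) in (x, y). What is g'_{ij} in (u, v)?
Invert the transformation: x = u*cos(α) - v*sin(α), y = u*sin(α) + v*cos(α)
g'_{ij} = (∂x^k/∂x'^i)(∂x^l/∂x'^j) g_{kl}; with g_{kl} = δ_{kl} this is Σ_k (∂x^k/∂x'^i)(∂x^k/∂x'^j).
Jacobian: ∂x/∂u = cos(α), ∂x/∂v = -sin(α), ∂y/∂u = sin(α), ∂y/∂v = cos(α)
g'_{uu} = (cos(α))(cos(α)) + (sin(α))(sin(α)) = 1
g'_{uv} = (cos(α))(-sin(α)) + (sin(α))(cos(α)) = 0
g'_{vv} = (-sin(α))(-sin(α)) + (cos(α))(cos(α)) = 1
g'_{ij} = diag(1, 1)
The Euclidean metric is invariant under rotations.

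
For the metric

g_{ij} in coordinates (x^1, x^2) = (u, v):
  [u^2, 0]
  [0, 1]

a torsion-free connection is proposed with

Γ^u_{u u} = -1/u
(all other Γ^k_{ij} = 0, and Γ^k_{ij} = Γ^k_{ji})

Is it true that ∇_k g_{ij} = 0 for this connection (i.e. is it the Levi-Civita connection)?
Using ∇_k g_{ij} = ∂_k g_{ij} - Γ^m_{ki} g_{mj} - Γ^m_{kj} g_{im}:
∇_u g_{uu} = (2*u) - (-u) - (-u) = 4*u ≠ 0
So the connection is not metric compatible (it is not the Levi-Civita connection).
No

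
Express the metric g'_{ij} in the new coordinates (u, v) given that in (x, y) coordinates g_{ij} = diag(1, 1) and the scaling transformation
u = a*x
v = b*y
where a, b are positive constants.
Invert the transformation: x = u/a, y = v/b
g'_{ij} = (∂x^k/∂x'^i)(∂x^l/∂x'^j) g_{kl}; with g_{kl} = δ_{kl} this is Σ_k (∂x^k/∂x'^i)(∂x^k/∂x'^j).
Jacobian: ∂x/∂u = 1/a, ∂x/∂v = 0, ∂y/∂u = 0, ∂y/∂v = 1/b
g'_{uu} = (1/a)(1/a) + (0)(0) = 1/a^2
g'_{uv} = (1/a)(0) + (0)(1/b) = 0
g'_{vv} = (0)(0) + (1/b)(1/b) = 1/b^2
g'_{ij} = diag(1/a^2, 1/b^2)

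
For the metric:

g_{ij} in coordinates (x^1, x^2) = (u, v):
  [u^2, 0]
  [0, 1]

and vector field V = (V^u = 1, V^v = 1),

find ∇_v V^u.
Non-zero Christoffel symbols:
Γ^u_{u u} = 1/u
∇_v V^u = ∂_v V^u + Γ^u_{v j} V^j
  = (0) + (0)(1) + (0)(1)
  = 0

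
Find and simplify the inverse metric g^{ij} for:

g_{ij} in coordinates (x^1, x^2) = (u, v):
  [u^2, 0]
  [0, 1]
The metric is diagonal, so g^{ij} is diagonal with entries 1/g_{ii}: diag(1/(u^2), 1).
g^{ij}:
  [1/u^2, 0]
  [0, 1]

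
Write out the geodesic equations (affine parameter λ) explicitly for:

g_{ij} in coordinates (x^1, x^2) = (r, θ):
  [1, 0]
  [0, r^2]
Geodesic equation: d^2x^k/dλ^2 + Γ^k_{ij} (dx^i/dλ)(dx^j/dλ) = 0.
Non-zero Christoffel symbols:
Γ^r_{θ θ} = -r
Γ^θ_{r θ} = 1/r
Substituting (the symmetric pair Γ^k_{ij}, Γ^k_{ji} combines into a factor 2):
d^2r/dλ^2 - r (dθ/dλ)^2 = 0
d^2θ/dλ^2 + (2/r) (dr/dλ)(dθ/dλ) = 0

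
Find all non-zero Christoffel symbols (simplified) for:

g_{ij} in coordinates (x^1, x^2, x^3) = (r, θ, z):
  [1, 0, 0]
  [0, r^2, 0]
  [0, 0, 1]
Using Γ^k_{ij} = (1/2) g^{km} (∂_i g_{mj} + ∂_j g_{mi} - ∂_m g_{ij}); the metric is diagonal, so only the m = k term contributes.
Non-zero symbols (using the symmetry Γ^k_{ij} = Γ^k_{ji}):
Γ^r_{θ θ} = (1/2) g^{rr} (∂_θ g_{rθ} + ∂_θ g_{rθ} - ∂_r g_{θθ}) = (1/2)(1)((0) + (0) - (2*r)) = -r
Γ^θ_{r θ} = (1/2) g^{θθ} (∂_r g_{θθ} + ∂_θ g_{θr} - ∂_θ g_{rθ}) = (1/2)(1/r^2)((2*r) + (0) - (0)) = 1/r
All other Christoffel symbols are zero.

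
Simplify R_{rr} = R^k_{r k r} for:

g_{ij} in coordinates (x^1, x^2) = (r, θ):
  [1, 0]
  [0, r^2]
Non-zero Christoffel symbols (Γ^k_{ij} = Γ^k_{ji}):
Γ^r_{θ θ} = -r
Γ^θ_{r θ} = 1/r
R^r_{r r r} = 0 (a repeated index in an antisymmetric pair)
R^θ_{r θ r} = ∂_θ Γ^θ_{r r} - ∂_r Γ^θ_{r θ} + Γ^θ_{θ m} Γ^m_{r r} - Γ^θ_{r m} Γ^m_{r θ}
  = (0) - (-1/r^2) + (0) - (1/r^2) = 0
R_{rr} = R^r_{r r r} + R^θ_{r θ r} = (0) + (0) = 0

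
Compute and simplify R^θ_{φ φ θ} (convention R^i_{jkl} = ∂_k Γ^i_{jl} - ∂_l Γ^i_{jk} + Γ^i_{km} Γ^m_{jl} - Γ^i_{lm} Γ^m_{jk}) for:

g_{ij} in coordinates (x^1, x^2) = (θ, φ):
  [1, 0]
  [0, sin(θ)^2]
Non-zero Christoffel symbols (Γ^k_{ij} = Γ^k_{ji}):
Γ^θ_{φ φ} = -sin(2*θ)/2
Γ^φ_{θ φ} = 1/tan(θ)
R^θ_{φ φ θ} = ∂_φ Γ^θ_{φ θ} - ∂_θ Γ^θ_{φ φ} + Γ^θ_{φ m} Γ^m_{φ θ} - Γ^θ_{θ m} Γ^m_{φ φ}
  = (0) - (-cos(2*θ)) + (-cos(θ)^2) - (0) = -sin(θ)^2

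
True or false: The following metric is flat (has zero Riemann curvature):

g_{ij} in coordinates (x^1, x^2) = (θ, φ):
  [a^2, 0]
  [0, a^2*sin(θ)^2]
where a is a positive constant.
Non-zero Christoffel symbols:
Γ^θ_{φ φ} = -sin(2*θ)/2
Γ^φ_{θ φ} = 1/tan(θ)
Ricci tensor: R_{θθ} = 1, R_{θφ} = 0, R_{φφ} = sin(θ)^2
The Ricci tensor is non-zero, so the Riemann tensor is non-zero: not flat.
False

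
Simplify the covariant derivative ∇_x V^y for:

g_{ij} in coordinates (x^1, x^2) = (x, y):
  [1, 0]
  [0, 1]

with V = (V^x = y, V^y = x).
All Christoffel symbols are zero.
∇_x V^y = ∂_x V^y + Γ^y_{x j} V^j
  = (1) + (0)(y) + (0)(x)
  = 1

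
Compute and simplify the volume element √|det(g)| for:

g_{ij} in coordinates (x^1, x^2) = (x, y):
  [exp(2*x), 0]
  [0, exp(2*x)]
det(g) = exp(4*x)
√|det(g)| = exp(2*x)
Volume element: dV = exp(2*x) dx dy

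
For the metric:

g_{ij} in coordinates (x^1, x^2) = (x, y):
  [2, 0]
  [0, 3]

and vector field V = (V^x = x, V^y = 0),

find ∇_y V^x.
All Christoffel symbols are zero.
∇_y V^x = ∂_y V^x + Γ^x_{y j} V^j
  = (0) + (0)(x) + (0)(0)
  = 0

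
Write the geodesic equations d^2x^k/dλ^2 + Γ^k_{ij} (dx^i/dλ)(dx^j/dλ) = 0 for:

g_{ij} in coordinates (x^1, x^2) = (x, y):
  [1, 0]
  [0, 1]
Geodesic equation: d^2x^k/dλ^2 + Γ^k_{ij} (dx^i/dλ)(dx^j/dλ) = 0.
All Christoffel symbols vanish, so the geodesics are straight lines:
d^2x/dλ^2 = 0
d^2y/dλ^2 = 0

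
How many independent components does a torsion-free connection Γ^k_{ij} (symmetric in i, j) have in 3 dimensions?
Γ^k_{ij} has n choices for the upper index and n(n+1)/2 independent symmetric lower index pairs.
Total = 3 × 3×4/2 = 3 × 6 = 18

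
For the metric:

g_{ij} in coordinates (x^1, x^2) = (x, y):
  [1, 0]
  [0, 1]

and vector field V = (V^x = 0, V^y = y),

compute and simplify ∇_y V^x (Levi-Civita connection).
All Christoffel symbols are zero.
∇_y V^x = ∂_y V^x + Γ^x_{y j} V^j
  = (0) + (0)(0) + (0)(y)
  = 0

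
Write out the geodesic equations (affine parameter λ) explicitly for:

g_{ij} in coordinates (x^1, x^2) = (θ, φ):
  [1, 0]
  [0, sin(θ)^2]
Geodesic equation: d^2x^k/dλ^2 + Γ^k_{ij} (dx^i/dλ)(dx^j/dλ) = 0.
Non-zero Christoffel symbols:
Γ^θ_{φ φ} = -sin(2*θ)/2
Γ^φ_{θ φ} = 1/tan(θ)
Substituting (the symmetric pair Γ^k_{ij}, Γ^k_{ji} combines into a factor 2):
d^2θ/dλ^2 - (sin(2*θ)/2) (dφ/dλ)^2 = 0
d^2φ/dλ^2 + (2/tan(θ)) (dθ/dλ)(dφ/dλ) = 0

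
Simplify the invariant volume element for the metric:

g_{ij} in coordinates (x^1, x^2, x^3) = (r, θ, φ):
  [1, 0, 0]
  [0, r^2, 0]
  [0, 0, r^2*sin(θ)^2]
det(g) = r^4*sin(θ)^2
√|det(g)| = r^2*sin(θ) (taking 0 < θ < π so that |sin(θ)| = sin(θ))
Volume element: dV = r^2*sin(θ) dr dθ dφ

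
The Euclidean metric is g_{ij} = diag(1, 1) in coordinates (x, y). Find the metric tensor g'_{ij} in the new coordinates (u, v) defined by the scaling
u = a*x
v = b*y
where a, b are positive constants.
Invert the transformation: x = u/a, y = v/b
g'_{ij} = (∂x^k/∂x'^i)(∂x^l/∂x'^j) g_{kl}; with g_{kl} = δ_{kl} this is Σ_k (∂x^k/∂x'^i)(∂x^k/∂x'^j).
Jacobian: ∂x/∂u = 1/a, ∂x/∂v = 0, ∂y/∂u = 0, ∂y/∂v = 1/b
g'_{uu} = (1/a)(1/a) + (0)(0) = 1/a^2
g'_{uv} = (1/a)(0) + (0)(1/b) = 0
g'_{vv} = (0)(0) + (1/b)(1/b) = 1/b^2
g'_{ij} = diag(1/a^2, 1/b^2)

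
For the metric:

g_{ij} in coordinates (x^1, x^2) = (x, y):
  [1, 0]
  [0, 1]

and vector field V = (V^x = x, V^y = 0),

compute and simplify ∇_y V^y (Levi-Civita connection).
All Christoffel symbols are zero.
∇_y V^y = ∂_y V^y + Γ^y_{y j} V^j
  = (0) + (0)(x) + (0)(0)
  = 0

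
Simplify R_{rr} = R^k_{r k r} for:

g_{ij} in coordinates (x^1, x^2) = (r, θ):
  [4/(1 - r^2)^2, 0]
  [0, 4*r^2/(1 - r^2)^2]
Non-zero Christoffel symbols (Γ^k_{ij} = Γ^k_{ji}):
Γ^r_{r r} = 2*r/(1 - r^2)
Γ^r_{θ θ} = (r^3 + r)/(r^2 - 1)
Γ^θ_{r θ} = (-r^2 - 1)/(r^3 - r)
R^r_{r r r} = 0 (a repeated index in an antisymmetric pair)
R^θ_{r θ r} = ∂_θ Γ^θ_{r r} - ∂_r Γ^θ_{r θ} + Γ^θ_{θ m} Γ^m_{r r} - Γ^θ_{r m} Γ^m_{r θ}
  = (0) - ((r^4 + 4*r^2 - 1)/(r^3 - r)^2) + (2*(r^2 + 1)/(r^2 - 1)^2) - ((r^2 + 1)^2/(r^3 - r)^2) = -4/(r^2 - 1)^2
R_{rr} = R^r_{r r r} + R^θ_{r θ r} = (0) + (-4/(r^2 - 1)^2) = -4/(r^2 - 1)^2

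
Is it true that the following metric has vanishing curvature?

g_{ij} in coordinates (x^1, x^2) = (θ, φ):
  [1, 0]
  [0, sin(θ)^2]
Non-zero Christoffel symbols:
Γ^θ_{φ φ} = -sin(2*θ)/2
Γ^φ_{θ φ} = 1/tan(θ)
Ricci tensor: R_{θθ} = 1, R_{θφ} = 0, R_{φφ} = sin(θ)^2
The Ricci tensor is non-zero, so the Riemann tensor is non-zero: not flat.
No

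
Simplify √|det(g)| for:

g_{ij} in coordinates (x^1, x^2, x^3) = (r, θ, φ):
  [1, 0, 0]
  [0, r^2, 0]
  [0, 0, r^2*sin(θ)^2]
det(g) = r^4*sin(θ)^2
√|det(g)| = r^2*sin(θ) (taking 0 < θ < π so that |sin(θ)| = sin(θ))
Volume element: dV = r^2*sin(θ) dr dθ dφ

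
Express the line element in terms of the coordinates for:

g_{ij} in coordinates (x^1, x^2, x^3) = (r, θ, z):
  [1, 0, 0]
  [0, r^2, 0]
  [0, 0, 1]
ds^2 = g_{ij} dx^i dx^j; only the non-zero components contribute.
ds^2 = dr^2 + r^2 dθ^2 + dz^2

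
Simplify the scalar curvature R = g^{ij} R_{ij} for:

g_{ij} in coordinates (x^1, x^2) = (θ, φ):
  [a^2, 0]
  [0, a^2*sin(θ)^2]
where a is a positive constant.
Non-zero Christoffel symbols (Γ^k_{ij} = Γ^k_{ji}):
Γ^θ_{φ φ} = -sin(2*θ)/2
Γ^φ_{θ φ} = 1/tan(θ)
Ricci tensor (R_{ij} = R^k_{ikj}): R_{θθ} = 1, R_{θφ} = 0, R_{φφ} = sin(θ)^2
Inverse metric: g^{θθ} = 1/a^2, g^{φφ} = 1/(a^2*sin(θ)^2)
R = g^{ij} R_{ij} = (1/a^2)(1) + (1/(a^2*sin(θ)^2))(sin(θ)^2) = 2/a^2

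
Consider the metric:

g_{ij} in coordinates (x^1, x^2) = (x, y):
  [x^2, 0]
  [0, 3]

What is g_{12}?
With x^1 = x, x^2 = y, g_{12} = g_{xy} is the row-1, column-2 entry of the matrix.
g_{12} = 0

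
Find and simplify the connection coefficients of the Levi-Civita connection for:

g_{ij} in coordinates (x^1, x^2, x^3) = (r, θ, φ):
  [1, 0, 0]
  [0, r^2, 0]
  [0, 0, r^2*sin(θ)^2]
Using Γ^k_{ij} = (1/2) g^{km} (∂_i g_{mj} + ∂_j g_{mi} - ∂_m g_{ij}); the metric is diagonal, so only the m = k term contributes.
Non-zero symbols (using the symmetry Γ^k_{ij} = Γ^k_{ji}):
Γ^r_{θ θ} = (1/2) g^{rr} (∂_θ g_{rθ} + ∂_θ g_{rθ} - ∂_r g_{θθ}) = (1/2)(1)((0) + (0) - (2*r)) = -r
Γ^r_{φ φ} = (1/2) g^{rr} (∂_φ g_{rφ} + ∂_φ g_{rφ} - ∂_r g_{φφ}) = (1/2)(1)((0) + (0) - (2*r*sin(θ)^2)) = -r*sin(θ)^2
Γ^θ_{r θ} = (1/2) g^{θθ} (∂_r g_{θθ} + ∂_θ g_{θr} - ∂_θ g_{rθ}) = (1/2)(1/r^2)((2*r) + (0) - (0)) = 1/r
Γ^θ_{φ φ} = (1/2) g^{θθ} (∂_φ g_{θφ} + ∂_φ g_{θφ} - ∂_θ g_{φφ}) = (1/2)(1/r^2)((0) + (0) - (r^2*sin(2*θ))) = -sin(2*θ)/2
Γ^φ_{r φ} = (1/2) g^{φφ} (∂_r g_{φφ} + ∂_φ g_{φr} - ∂_φ g_{rφ}) = (1/2)(1/(r^2*sin(θ)^2))((2*r*sin(θ)^2) + (0) - (0)) = 1/r
Γ^φ_{θ φ} = (1/2) g^{φφ} (∂_θ g_{φφ} + ∂_φ g_{φθ} - ∂_φ g_{θφ}) = (1/2)(1/(r^2*sin(θ)^2))((r^2*sin(2*θ)) + (0) - (0)) = 1/tan(θ)
All other Christoffel symbols are zero.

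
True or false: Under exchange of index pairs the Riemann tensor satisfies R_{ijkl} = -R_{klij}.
The pair-exchange symmetry has a plus sign: R_{ijkl} = +R_{klij}.
False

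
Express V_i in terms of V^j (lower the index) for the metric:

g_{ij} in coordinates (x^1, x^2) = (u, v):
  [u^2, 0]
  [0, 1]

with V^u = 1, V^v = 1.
V_i = g_{ij} V^j:
V_u = (u^2)(1) + (0)(1) = u^2
V_v = (0)(1) + (1)(1) = 1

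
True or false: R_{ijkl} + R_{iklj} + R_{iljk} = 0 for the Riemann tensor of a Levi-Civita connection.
This is the first (algebraic) Bianchi identity.
True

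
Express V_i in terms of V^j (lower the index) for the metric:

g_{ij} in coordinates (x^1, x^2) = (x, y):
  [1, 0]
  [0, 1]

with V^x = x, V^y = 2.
V_i = g_{ij} V^j:
V_x = (1)(x) + (0)(2) = x
V_y = (0)(x) + (1)(2) = 2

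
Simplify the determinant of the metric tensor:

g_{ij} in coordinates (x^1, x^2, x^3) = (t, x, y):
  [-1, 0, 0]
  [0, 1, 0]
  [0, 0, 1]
Diagonal metric: det(g) = g_{11}·g_{22}·g_{33}
= (-1)·(1)·(1)
det(g) = -1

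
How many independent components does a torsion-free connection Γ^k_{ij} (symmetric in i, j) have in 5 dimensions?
Γ^k_{ij} has n choices for the upper index and n(n+1)/2 independent symmetric lower index pairs.
Total = 5 × 5×6/2 = 5 × 15 = 75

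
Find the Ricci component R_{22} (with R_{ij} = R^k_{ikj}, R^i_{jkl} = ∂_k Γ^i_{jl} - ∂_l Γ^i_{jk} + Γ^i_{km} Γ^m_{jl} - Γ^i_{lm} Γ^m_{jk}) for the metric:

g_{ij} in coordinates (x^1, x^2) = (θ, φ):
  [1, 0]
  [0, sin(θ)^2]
Non-zero Christoffel symbols (Γ^k_{ij} = Γ^k_{ji}):
Γ^θ_{φ φ} = -sin(2*θ)/2
Γ^φ_{θ φ} = 1/tan(θ)
R^θ_{φ θ φ} = ∂_θ Γ^θ_{φ φ} - ∂_φ Γ^θ_{φ θ} + Γ^θ_{θ m} Γ^m_{φ φ} - Γ^θ_{φ m} Γ^m_{φ θ}
  = (-cos(2*θ)) - (0) + (0) - (-cos(θ)^2) = sin(θ)^2
R^φ_{φ φ φ} = 0 (a repeated index in an antisymmetric pair)
R_{φφ} = R^θ_{φ θ φ} + R^φ_{φ φ φ} = (sin(θ)^2) + (0) = sin(θ)^2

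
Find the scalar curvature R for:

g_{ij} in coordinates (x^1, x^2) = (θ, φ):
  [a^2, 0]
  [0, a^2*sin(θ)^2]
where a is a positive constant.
Non-zero Christoffel symbols (Γ^k_{ij} = Γ^k_{ji}):
Γ^θ_{φ φ} = -sin(2*θ)/2
Γ^φ_{θ φ} = 1/tan(θ)
Ricci tensor (R_{ij} = R^k_{ikj}): R_{θθ} = 1, R_{θφ} = 0, R_{φφ} = sin(θ)^2
Inverse metric: g^{θθ} = 1/a^2, g^{φφ} = 1/(a^2*sin(θ)^2)
R = g^{ij} R_{ij} = (1/a^2)(1) + (1/(a^2*sin(θ)^2))(sin(θ)^2) = 2/a^2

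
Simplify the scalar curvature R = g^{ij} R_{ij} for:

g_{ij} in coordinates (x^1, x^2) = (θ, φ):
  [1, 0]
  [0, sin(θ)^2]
Non-zero Christoffel symbols (Γ^k_{ij} = Γ^k_{ji}):
Γ^θ_{φ φ} = -sin(2*θ)/2
Γ^φ_{θ φ} = 1/tan(θ)
Ricci tensor (R_{ij} = R^k_{ikj}): R_{θθ} = 1, R_{θφ} = 0, R_{φφ} = sin(θ)^2
Inverse metric: g^{θθ} = 1, g^{φφ} = 1/sin(θ)^2
R = g^{ij} R_{ij} = (1)(1) + (1/sin(θ)^2)(sin(θ)^2) = 2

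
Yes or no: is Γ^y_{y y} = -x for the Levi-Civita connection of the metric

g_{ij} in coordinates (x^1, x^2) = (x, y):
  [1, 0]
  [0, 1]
Γ^y_{y y} = (1/2) g^{yy} (∂_y g_{yy} + ∂_y g_{yy} - ∂_y g_{yy}) = (1/2)(1)((0) + (0) - (0)) = 0
This differs from the proposed value -x.
No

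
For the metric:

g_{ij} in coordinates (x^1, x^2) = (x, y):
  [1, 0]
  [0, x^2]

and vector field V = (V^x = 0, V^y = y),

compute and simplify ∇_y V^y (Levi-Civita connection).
Non-zero Christoffel symbols:
Γ^x_{y y} = -x
Γ^y_{x y} = 1/x
∇_y V^y = ∂_y V^y + Γ^y_{y j} V^j
  = (1) + (1/x)(0) + (0)(y)
  = 1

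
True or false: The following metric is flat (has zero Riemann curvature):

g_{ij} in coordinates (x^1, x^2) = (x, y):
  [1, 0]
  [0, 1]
All metric components are constant, so every Christoffel symbol vanishes and R^i_{jkl} = 0.
True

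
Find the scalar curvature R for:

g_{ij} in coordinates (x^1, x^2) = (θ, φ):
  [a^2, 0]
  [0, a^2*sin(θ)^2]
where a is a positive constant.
Non-zero Christoffel symbols (Γ^k_{ij} = Γ^k_{ji}):
Γ^θ_{φ φ} = -sin(2*θ)/2
Γ^φ_{θ φ} = 1/tan(θ)
Ricci tensor (R_{ij} = R^k_{ikj}): R_{θθ} = 1, R_{θφ} = 0, R_{φφ} = sin(θ)^2
Inverse metric: g^{θθ} = 1/a^2, g^{φφ} = 1/(a^2*sin(θ)^2)
R = g^{ij} R_{ij} = (1/a^2)(1) + (1/(a^2*sin(θ)^2))(sin(θ)^2) = 2/a^2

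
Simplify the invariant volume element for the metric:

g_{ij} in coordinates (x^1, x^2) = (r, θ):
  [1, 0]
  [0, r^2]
det(g) = r^2
√|det(g)| = r
Volume element: dV = r dr dθ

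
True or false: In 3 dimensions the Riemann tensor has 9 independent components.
n^2(n^2-1)/12 = 9·8/12 = 6 independent components for n = 3.
False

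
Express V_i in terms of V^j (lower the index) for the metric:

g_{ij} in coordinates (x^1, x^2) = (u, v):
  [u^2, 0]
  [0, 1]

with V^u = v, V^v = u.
V_i = g_{ij} V^j:
V_u = (u^2)(v) + (0)(u) = u^2*v
V_v = (0)(v) + (1)(u) = u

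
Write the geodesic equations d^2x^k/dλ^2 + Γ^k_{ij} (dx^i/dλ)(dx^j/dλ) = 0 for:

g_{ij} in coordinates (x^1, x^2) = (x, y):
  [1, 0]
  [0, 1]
Geodesic equation: d^2x^k/dλ^2 + Γ^k_{ij} (dx^i/dλ)(dx^j/dλ) = 0.
All Christoffel symbols vanish, so the geodesics are straight lines:
d^2x/dλ^2 = 0
d^2y/dλ^2 = 0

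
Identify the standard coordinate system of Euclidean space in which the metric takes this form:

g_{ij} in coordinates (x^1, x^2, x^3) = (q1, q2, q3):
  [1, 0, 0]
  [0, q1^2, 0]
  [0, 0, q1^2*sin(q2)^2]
The line element ds^2 = dq1^2 + q1^2 dq2^2 + q1^2 sin(q2)^2 dq3^2 is dr^2 + r^2 dθ^2 + r^2 sin(θ)^2 dφ^2 with q1 = r, q2 = θ, q3 = φ.
spherical coordinates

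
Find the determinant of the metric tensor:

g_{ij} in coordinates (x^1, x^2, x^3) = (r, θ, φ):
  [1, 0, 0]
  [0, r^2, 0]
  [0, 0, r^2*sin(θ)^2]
Diagonal metric: det(g) = g_{11}·g_{22}·g_{33}
= (1)·(r^2)·(r^2*sin(θ)^2)
det(g) = r^4*sin(θ)^2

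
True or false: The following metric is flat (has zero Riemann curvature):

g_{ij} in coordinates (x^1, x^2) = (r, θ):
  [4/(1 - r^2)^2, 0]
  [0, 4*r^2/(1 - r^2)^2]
Non-zero Christoffel symbols:
Γ^r_{r r} = 2*r/(1 - r^2)
Γ^r_{θ θ} = (r^3 + r)/(r^2 - 1)
Γ^θ_{r θ} = (-r^2 - 1)/(r^3 - r)
Ricci tensor: R_{rr} = -4/(r^2 - 1)^2, R_{rθ} = 0, R_{θθ} = -4*r^2/(r^2 - 1)^2
The Ricci tensor is non-zero, so the Riemann tensor is non-zero: not flat.
False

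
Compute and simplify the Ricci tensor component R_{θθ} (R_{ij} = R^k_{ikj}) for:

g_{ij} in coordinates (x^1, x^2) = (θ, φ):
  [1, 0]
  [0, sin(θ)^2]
Non-zero Christoffel symbols (Γ^k_{ij} = Γ^k_{ji}):
Γ^θ_{φ φ} = -sin(2*θ)/2
Γ^φ_{θ φ} = 1/tan(θ)
R^θ_{θ θ θ} = 0 (a repeated index in an antisymmetric pair)
R^φ_{θ φ θ} = ∂_φ Γ^φ_{θ θ} - ∂_θ Γ^φ_{θ φ} + Γ^φ_{φ m} Γ^m_{θ θ} - Γ^φ_{θ m} Γ^m_{θ φ}
  = (0) - (-1/sin(θ)^2) + (0) - (1/tan(θ)^2) = 1
R_{θθ} = R^θ_{θ θ θ} + R^φ_{θ φ θ} = (0) + (1) = 1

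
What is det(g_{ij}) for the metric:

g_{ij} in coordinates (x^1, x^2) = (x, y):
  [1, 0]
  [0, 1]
For a 2×2 metric: det(g) = g_{11}·g_{22} - g_{12}·g_{21}
= (1)·(1) - (0)·(0)
= 1 - 0
det(g) = 1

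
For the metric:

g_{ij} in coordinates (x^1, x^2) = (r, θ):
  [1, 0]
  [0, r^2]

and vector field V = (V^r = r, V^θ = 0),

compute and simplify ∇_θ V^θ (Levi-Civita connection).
Non-zero Christoffel symbols:
Γ^r_{θ θ} = -r
Γ^θ_{r θ} = 1/r
∇_θ V^θ = ∂_θ V^θ + Γ^θ_{θ j} V^j
  = (0) + (1/r)(r) + (0)(0)
  = 1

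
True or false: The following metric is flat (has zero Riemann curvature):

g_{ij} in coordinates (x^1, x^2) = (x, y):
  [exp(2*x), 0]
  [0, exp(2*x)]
Non-zero Christoffel symbols:
Γ^x_{x x} = 1
Γ^x_{y y} = -1
Γ^y_{x y} = 1
Ricci tensor: R_{xx} = 0, R_{xy} = 0, R_{yy} = 0
All R_{ij} vanish; in 2 dimensions the Riemann tensor is fully determined by the Ricci tensor, so R^i_{jkl} = 0: the metric is flat (curvilinear coordinates on flat space).
True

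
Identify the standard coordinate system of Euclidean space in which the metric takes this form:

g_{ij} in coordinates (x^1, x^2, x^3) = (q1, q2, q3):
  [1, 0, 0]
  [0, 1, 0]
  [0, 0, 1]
All components are constant and the metric is the identity, i.e. orthonormal rectilinear coordinates.
Cartesian (3D) coordinates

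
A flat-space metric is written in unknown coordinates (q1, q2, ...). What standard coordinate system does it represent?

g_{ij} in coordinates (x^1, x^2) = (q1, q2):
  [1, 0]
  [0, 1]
All components are constant and the metric is the identity, i.e. orthonormal rectilinear coordinates.
Cartesian (2D) coordinates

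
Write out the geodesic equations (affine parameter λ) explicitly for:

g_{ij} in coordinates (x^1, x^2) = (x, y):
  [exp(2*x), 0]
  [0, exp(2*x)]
Geodesic equation: d^2x^k/dλ^2 + Γ^k_{ij} (dx^i/dλ)(dx^j/dλ) = 0.
Non-zero Christoffel symbols:
Γ^x_{x x} = 1
Γ^x_{y y} = -1
Γ^y_{x y} = 1
Substituting (the symmetric pair Γ^k_{ij}, Γ^k_{ji} combines into a factor 2):
d^2x/dλ^2 + (dx/dλ)^2 - (dy/dλ)^2 = 0
d^2y/dλ^2 + 2 (dx/dλ)(dy/dλ) = 0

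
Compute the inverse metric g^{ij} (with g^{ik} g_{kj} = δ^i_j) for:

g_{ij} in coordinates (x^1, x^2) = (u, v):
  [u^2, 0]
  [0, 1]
The metric is diagonal, so g^{ij} is diagonal with entries 1/g_{ii}: diag(1/(u^2), 1).
g^{ij}:
  [1/u^2, 0]
  [0, 1]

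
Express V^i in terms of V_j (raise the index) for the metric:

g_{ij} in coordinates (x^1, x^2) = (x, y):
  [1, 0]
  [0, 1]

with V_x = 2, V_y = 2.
Inverse metric (diagonal): g^{xx} = 1, g^{yy} = 1
V^i = g^{ij} V_j:
V^x = (1)(2) + (0)(2) = 2
V^y = (0)(2) + (1)(2) = 2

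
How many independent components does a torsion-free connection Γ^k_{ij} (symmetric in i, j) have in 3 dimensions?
Γ^k_{ij} has n choices for the upper index and n(n+1)/2 independent symmetric lower index pairs.
Total = 3 × 3×4/2 = 3 × 6 = 18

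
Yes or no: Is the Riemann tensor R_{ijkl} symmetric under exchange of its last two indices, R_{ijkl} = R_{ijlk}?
It is antisymmetric in the last pair: R_{ijkl} = -R_{ijlk}.
No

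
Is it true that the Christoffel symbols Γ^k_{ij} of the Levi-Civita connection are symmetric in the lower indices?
The Levi-Civita connection is torsion-free, which is exactly Γ^k_{ij} = Γ^k_{ji}.
Yes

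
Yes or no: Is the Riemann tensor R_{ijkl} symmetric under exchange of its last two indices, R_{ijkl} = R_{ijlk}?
It is antisymmetric in the last pair: R_{ijkl} = -R_{ijlk}.
No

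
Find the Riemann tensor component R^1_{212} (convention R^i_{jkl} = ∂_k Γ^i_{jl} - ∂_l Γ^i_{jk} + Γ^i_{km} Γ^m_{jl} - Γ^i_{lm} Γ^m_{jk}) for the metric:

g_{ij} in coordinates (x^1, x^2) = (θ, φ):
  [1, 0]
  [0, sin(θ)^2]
Non-zero Christoffel symbols (Γ^k_{ij} = Γ^k_{ji}):
Γ^θ_{φ φ} = -sin(2*θ)/2
Γ^φ_{θ φ} = 1/tan(θ)
R^θ_{φ θ φ} = ∂_θ Γ^θ_{φ φ} - ∂_φ Γ^θ_{φ θ} + Γ^θ_{θ m} Γ^m_{φ φ} - Γ^θ_{φ m} Γ^m_{φ θ}
  = (-cos(2*θ)) - (0) + (0) - (-cos(θ)^2) = sin(θ)^2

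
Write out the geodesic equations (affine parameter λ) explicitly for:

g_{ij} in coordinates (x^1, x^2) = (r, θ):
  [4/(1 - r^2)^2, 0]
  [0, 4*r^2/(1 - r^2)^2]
Geodesic equation: d^2x^k/dλ^2 + Γ^k_{ij} (dx^i/dλ)(dx^j/dλ) = 0.
Non-zero Christoffel symbols:
Γ^r_{r r} = 2*r/(1 - r^2)
Γ^r_{θ θ} = (r^3 + r)/(r^2 - 1)
Γ^θ_{r θ} = (-r^2 - 1)/(r^3 - r)
Substituting (the symmetric pair Γ^k_{ij}, Γ^k_{ji} combines into a factor 2):
d^2r/dλ^2 + (2*r/(1 - r^2)) (dr/dλ)^2 + ((r^3 + r)/(r^2 - 1)) (dθ/dλ)^2 = 0
d^2θ/dλ^2 + ((-2*r^2 - 2)/(r^3 - r)) (dr/dλ)(dθ/dλ) = 0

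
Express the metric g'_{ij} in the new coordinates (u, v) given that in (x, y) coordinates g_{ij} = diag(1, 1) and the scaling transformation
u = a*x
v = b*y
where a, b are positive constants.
Invert the transformation: x = u/a, y = v/b
g'_{ij} = (∂x^k/∂x'^i)(∂x^l/∂x'^j) g_{kl}; with g_{kl} = δ_{kl} this is Σ_k (∂x^k/∂x'^i)(∂x^k/∂x'^j).
Jacobian: ∂x/∂u = 1/a, ∂x/∂v = 0, ∂y/∂u = 0, ∂y/∂v = 1/b
g'_{uu} = (1/a)(1/a) + (0)(0) = 1/a^2
g'_{uv} = (1/a)(0) + (0)(1/b) = 0
g'_{vv} = (0)(0) + (1/b)(1/b) = 1/b^2
g'_{ij} = diag(1/a^2, 1/b^2)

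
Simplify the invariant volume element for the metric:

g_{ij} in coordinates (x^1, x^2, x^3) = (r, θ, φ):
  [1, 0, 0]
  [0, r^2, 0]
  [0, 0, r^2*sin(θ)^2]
det(g) = r^4*sin(θ)^2
√|det(g)| = r^2*sin(θ) (taking 0 < θ < π so that |sin(θ)| = sin(θ))
Volume element: dV = r^2*sin(θ) dr dθ dφ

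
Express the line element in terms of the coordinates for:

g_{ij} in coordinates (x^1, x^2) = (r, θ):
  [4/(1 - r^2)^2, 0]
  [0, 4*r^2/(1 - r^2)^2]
ds^2 = g_{ij} dx^i dx^j; only the non-zero components contribute.
ds^2 = (4/(1 - r^2)^2) dr^2 + (4*r^2/(1 - r^2)^2) dθ^2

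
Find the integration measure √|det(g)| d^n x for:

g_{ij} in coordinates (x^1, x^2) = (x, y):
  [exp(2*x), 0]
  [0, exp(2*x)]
det(g) = exp(4*x)
√|det(g)| = exp(2*x)
Volume element: dV = exp(2*x) dx dy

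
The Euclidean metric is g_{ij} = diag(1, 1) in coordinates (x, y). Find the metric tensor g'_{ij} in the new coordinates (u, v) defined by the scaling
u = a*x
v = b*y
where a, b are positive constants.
Invert the transformation: x = u/a, y = v/b
g'_{ij} = (∂x^k/∂x'^i)(∂x^l/∂x'^j) g_{kl}; with g_{kl} = δ_{kl} this is Σ_k (∂x^k/∂x'^i)(∂x^k/∂x'^j).
Jacobian: ∂x/∂u = 1/a, ∂x/∂v = 0, ∂y/∂u = 0, ∂y/∂v = 1/b
g'_{uu} = (1/a)(1/a) + (0)(0) = 1/a^2
g'_{uv} = (1/a)(0) + (0)(1/b) = 0
g'_{vv} = (0)(0) + (1/b)(1/b) = 1/b^2
g'_{ij} = diag(1/a^2, 1/b^2)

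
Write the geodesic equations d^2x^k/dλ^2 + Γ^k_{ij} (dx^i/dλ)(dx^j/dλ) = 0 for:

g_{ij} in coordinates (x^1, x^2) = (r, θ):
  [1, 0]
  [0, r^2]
Geodesic equation: d^2x^k/dλ^2 + Γ^k_{ij} (dx^i/dλ)(dx^j/dλ) = 0.
Non-zero Christoffel symbols:
Γ^r_{θ θ} = -r
Γ^θ_{r θ} = 1/r
Substituting (the symmetric pair Γ^k_{ij}, Γ^k_{ji} combines into a factor 2):
d^2r/dλ^2 - r (dθ/dλ)^2 = 0
d^2θ/dλ^2 + (2/r) (dr/dλ)(dθ/dλ) = 0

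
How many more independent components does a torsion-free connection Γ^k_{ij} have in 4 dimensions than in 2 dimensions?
Independent components in n dimensions: n × n(n+1)/2 = n^2(n+1)/2.
4D: 4 × 10 = 40
2D: 2 × 3 = 6
Difference = 40 - 6 = 34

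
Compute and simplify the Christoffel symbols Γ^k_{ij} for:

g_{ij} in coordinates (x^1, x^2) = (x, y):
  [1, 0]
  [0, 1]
Using Γ^k_{ij} = (1/2) g^{km} (∂_i g_{mj} + ∂_j g_{mi} - ∂_m g_{ij}); the metric is diagonal, so only the m = k term contributes.
Every metric component is constant, so all ∂_m g_{ij} = 0 and every Christoffel symbol vanishes.
All Christoffel symbols are zero.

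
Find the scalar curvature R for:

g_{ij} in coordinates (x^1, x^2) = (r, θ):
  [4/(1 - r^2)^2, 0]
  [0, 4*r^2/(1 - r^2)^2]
Non-zero Christoffel symbols (Γ^k_{ij} = Γ^k_{ji}):
Γ^r_{r r} = 2*r/(1 - r^2)
Γ^r_{θ θ} = (r^3 + r)/(r^2 - 1)
Γ^θ_{r θ} = (-r^2 - 1)/(r^3 - r)
Ricci tensor (R_{ij} = R^k_{ikj}): R_{rr} = -4/(r^2 - 1)^2, R_{rθ} = 0, R_{θθ} = -4*r^2/(r^2 - 1)^2
Inverse metric: g^{rr} = (1 - r^2)^2/4, g^{θθ} = (1 - r^2)^2/(4*r^2)
R = g^{ij} R_{ij} = ((1 - r^2)^2/4)(-4/(r^2 - 1)^2) + ((1 - r^2)^2/(4*r^2))(-4*r^2/(r^2 - 1)^2) = -2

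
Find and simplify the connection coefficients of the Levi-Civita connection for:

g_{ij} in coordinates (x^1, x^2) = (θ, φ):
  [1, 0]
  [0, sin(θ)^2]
Using Γ^k_{ij} = (1/2) g^{km} (∂_i g_{mj} + ∂_j g_{mi} - ∂_m g_{ij}); the metric is diagonal, so only the m = k term contributes.
Non-zero symbols (using the symmetry Γ^k_{ij} = Γ^k_{ji}):
Γ^θ_{φ φ} = (1/2) g^{θθ} (∂_φ g_{θφ} + ∂_φ g_{θφ} - ∂_θ g_{φφ}) = (1/2)(1)((0) + (0) - (sin(2*θ))) = -sin(2*θ)/2
Γ^φ_{θ φ} = (1/2) g^{φφ} (∂_θ g_{φφ} + ∂_φ g_{φθ} - ∂_φ g_{θφ}) = (1/2)(1/sin(θ)^2)((sin(2*θ)) + (0) - (0)) = 1/tan(θ)
All other Christoffel symbols are zero.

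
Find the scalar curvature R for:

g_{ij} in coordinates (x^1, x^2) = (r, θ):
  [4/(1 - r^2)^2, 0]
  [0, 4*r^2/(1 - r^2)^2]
Non-zero Christoffel symbols (Γ^k_{ij} = Γ^k_{ji}):
Γ^r_{r r} = 2*r/(1 - r^2)
Γ^r_{θ θ} = (r^3 + r)/(r^2 - 1)
Γ^θ_{r θ} = (-r^2 - 1)/(r^3 - r)
Ricci tensor (R_{ij} = R^k_{ikj}): R_{rr} = -4/(r^2 - 1)^2, R_{rθ} = 0, R_{θθ} = -4*r^2/(r^2 - 1)^2
Inverse metric: g^{rr} = (1 - r^2)^2/4, g^{θθ} = (1 - r^2)^2/(4*r^2)
R = g^{ij} R_{ij} = ((1 - r^2)^2/4)(-4/(r^2 - 1)^2) + ((1 - r^2)^2/(4*r^2))(-4*r^2/(r^2 - 1)^2) = -2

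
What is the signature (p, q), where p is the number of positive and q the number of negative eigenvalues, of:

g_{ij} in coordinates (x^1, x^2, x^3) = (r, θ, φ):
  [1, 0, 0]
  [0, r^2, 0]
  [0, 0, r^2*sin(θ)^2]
The metric is diagonal, so its eigenvalues are the diagonal entries: 1, r^2, r^2*sin(θ)^2 (at a generic point, where coordinate-dependent entries are positive).
3 positive, 0 negative.
(3, 0) - Riemannian (positive definite)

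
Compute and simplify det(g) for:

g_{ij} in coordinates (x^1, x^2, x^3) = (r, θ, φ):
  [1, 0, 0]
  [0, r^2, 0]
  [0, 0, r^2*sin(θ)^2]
Diagonal metric: det(g) = g_{11}·g_{22}·g_{33}
= (1)·(r^2)·(r^2*sin(θ)^2)
det(g) = r^4*sin(θ)^2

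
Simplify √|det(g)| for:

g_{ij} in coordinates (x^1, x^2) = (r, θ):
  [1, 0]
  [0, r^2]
det(g) = r^2
√|det(g)| = r
Volume element: dV = r dr dθ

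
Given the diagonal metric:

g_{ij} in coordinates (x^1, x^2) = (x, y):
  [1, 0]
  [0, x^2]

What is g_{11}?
With x^1 = x, x^2 = y, g_{11} = g_{xx} is the row-1, column-1 entry of the matrix.
g_{11} = 1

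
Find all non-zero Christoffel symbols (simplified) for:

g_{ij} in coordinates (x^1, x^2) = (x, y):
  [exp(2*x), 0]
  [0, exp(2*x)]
Using Γ^k_{ij} = (1/2) g^{km} (∂_i g_{mj} + ∂_j g_{mi} - ∂_m g_{ij}); the metric is diagonal, so only the m = k term contributes.
Non-zero symbols (using the symmetry Γ^k_{ij} = Γ^k_{ji}):
Γ^x_{x x} = (1/2) g^{xx} (∂_x g_{xx} + ∂_x g_{xx} - ∂_x g_{xx}) = (1/2)(exp(-2*x))((2*exp(2*x)) + (2*exp(2*x)) - (2*exp(2*x))) = 1
Γ^x_{y y} = (1/2) g^{xx} (∂_y g_{xy} + ∂_y g_{xy} - ∂_x g_{yy}) = (1/2)(exp(-2*x))((0) + (0) - (2*exp(2*x))) = -1
Γ^y_{x y} = (1/2) g^{yy} (∂_x g_{yy} + ∂_y g_{yx} - ∂_y g_{xy}) = (1/2)(exp(-2*x))((2*exp(2*x)) + (0) - (0)) = 1
All other Christoffel symbols are zero.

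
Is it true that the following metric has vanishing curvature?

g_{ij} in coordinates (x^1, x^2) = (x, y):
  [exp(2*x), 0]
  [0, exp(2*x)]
Non-zero Christoffel symbols:
Γ^x_{x x} = 1
Γ^x_{y y} = -1
Γ^y_{x y} = 1
Ricci tensor: R_{xx} = 0, R_{xy} = 0, R_{yy} = 0
All R_{ij} vanish; in 2 dimensions the Riemann tensor is fully determined by the Ricci tensor, so R^i_{jkl} = 0: the metric is flat (curvilinear coordinates on flat space).
Yes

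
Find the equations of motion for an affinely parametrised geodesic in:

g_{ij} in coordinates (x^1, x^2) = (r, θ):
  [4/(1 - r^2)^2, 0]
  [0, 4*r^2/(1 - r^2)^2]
Geodesic equation: d^2x^k/dλ^2 + Γ^k_{ij} (dx^i/dλ)(dx^j/dλ) = 0.
Non-zero Christoffel symbols:
Γ^r_{r r} = 2*r/(1 - r^2)
Γ^r_{θ θ} = (r^3 + r)/(r^2 - 1)
Γ^θ_{r θ} = (-r^2 - 1)/(r^3 - r)
Substituting (the symmetric pair Γ^k_{ij}, Γ^k_{ji} combines into a factor 2):
d^2r/dλ^2 + (2*r/(1 - r^2)) (dr/dλ)^2 + ((r^3 + r)/(r^2 - 1)) (dθ/dλ)^2 = 0
d^2θ/dλ^2 + ((-2*r^2 - 2)/(r^3 - r)) (dr/dλ)(dθ/dλ) = 0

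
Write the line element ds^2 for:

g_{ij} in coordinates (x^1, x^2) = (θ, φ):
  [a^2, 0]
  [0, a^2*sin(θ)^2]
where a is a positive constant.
ds^2 = g_{ij} dx^i dx^j; only the non-zero components contribute.
ds^2 = a^2 dθ^2 + a^2*sin(θ)^2 dφ^2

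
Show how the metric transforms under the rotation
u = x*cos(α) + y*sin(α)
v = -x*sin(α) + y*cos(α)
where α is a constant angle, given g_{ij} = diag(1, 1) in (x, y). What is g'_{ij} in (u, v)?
Invert the transformation: x = u*cos(α) - v*sin(α), y = u*sin(α) + v*cos(α)
g'_{ij} = (∂x^k/∂x'^i)(∂x^l/∂x'^j) g_{kl}; with g_{kl} = δ_{kl} this is Σ_k (∂x^k/∂x'^i)(∂x^k/∂x'^j).
Jacobian: ∂x/∂u = cos(α), ∂x/∂v = -sin(α), ∂y/∂u = sin(α), ∂y/∂v = cos(α)
g'_{uu} = (cos(α))(cos(α)) + (sin(α))(sin(α)) = 1
g'_{uv} = (cos(α))(-sin(α)) + (sin(α))(cos(α)) = 0
g'_{vv} = (-sin(α))(-sin(α)) + (cos(α))(cos(α)) = 1
g'_{ij} = diag(1, 1)
The Euclidean metric is invariant under rotations.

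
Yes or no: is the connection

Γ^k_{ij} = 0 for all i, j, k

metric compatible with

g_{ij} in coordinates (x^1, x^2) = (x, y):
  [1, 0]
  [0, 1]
Using ∇_k g_{ij} = ∂_k g_{ij} - Γ^m_{ki} g_{mj} - Γ^m_{kj} g_{im}:
e.g. ∇_x g_{yy} = (0) - (0) - (0) = 0
Every component ∇_k g_{ij} vanishes: the connection is metric compatible.
Yes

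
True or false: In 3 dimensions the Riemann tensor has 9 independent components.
n^2(n^2-1)/12 = 9·8/12 = 6 independent components for n = 3.
False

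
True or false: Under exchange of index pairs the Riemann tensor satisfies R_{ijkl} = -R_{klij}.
The pair-exchange symmetry has a plus sign: R_{ijkl} = +R_{klij}.
False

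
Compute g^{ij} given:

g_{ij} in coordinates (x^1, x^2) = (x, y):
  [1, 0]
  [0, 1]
The metric is diagonal, so g^{ij} is diagonal with entries 1/g_{ii}: diag(1, 1).
g^{ij}:
  [1, 0]
  [0, 1]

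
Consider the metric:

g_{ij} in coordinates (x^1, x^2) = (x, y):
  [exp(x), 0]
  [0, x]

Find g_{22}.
With x^1 = x, x^2 = y, g_{22} = g_{yy} is the row-2, column-2 entry of the matrix.
g_{22} = x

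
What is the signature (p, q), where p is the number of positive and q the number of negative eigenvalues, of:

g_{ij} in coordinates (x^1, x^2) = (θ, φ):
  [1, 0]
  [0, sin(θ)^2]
The metric is diagonal, so its eigenvalues are the diagonal entries: 1, sin(θ)^2 (at a generic point, where coordinate-dependent entries are positive).
2 positive, 0 negative.
(2, 0) - Riemannian (positive definite)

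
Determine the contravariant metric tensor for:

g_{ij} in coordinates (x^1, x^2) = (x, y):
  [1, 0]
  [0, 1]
The metric is diagonal, so g^{ij} is diagonal with entries 1/g_{ii}: diag(1, 1).
g^{ij}:
  [1, 0]
  [0, 1]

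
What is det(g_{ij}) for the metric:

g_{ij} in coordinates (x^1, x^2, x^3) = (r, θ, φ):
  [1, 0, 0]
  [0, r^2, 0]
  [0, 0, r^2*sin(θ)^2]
Diagonal metric: det(g) = g_{11}·g_{22}·g_{33}
= (1)·(r^2)·(r^2*sin(θ)^2)
det(g) = r^4*sin(θ)^2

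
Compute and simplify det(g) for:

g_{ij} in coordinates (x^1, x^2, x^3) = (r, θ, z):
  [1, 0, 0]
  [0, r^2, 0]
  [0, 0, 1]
Diagonal metric: det(g) = g_{11}·g_{22}·g_{33}
= (1)·(r^2)·(1)
det(g) = r^2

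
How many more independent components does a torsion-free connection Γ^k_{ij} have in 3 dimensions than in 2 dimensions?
Independent components in n dimensions: n × n(n+1)/2 = n^2(n+1)/2.
3D: 3 × 6 = 18
2D: 2 × 3 = 6
Difference = 18 - 6 = 12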